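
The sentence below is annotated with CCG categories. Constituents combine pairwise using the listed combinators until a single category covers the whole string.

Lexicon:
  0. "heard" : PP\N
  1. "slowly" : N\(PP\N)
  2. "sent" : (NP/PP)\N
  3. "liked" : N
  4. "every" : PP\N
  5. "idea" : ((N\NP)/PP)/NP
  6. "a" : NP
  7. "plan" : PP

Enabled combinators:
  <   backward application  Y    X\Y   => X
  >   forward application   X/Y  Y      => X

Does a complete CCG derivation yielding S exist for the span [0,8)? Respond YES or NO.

PP\N N\(PP\N) (NP/PP)\N N PP\N ((N\NP)/PP)/NP NP PP
CKY chart[0,8] = {N}; S ∉ chart

NO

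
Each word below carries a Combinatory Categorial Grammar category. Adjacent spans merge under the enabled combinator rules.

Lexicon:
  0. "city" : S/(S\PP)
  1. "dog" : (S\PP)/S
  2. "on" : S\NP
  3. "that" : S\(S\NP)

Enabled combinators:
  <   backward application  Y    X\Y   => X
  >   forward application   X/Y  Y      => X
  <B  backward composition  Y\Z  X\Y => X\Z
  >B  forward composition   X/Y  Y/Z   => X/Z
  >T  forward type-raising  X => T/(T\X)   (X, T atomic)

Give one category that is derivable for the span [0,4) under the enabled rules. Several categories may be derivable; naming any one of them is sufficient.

[0,4] S   >
  [0,1] "city" : S/(S\PP)
  [1,4] S\PP   >
    [1,2] "dog" : (S\PP)/S
    [2,4] S   <
      [2,3] "on" : S\NP
      [3,4] "that" : S\(S\NP)

S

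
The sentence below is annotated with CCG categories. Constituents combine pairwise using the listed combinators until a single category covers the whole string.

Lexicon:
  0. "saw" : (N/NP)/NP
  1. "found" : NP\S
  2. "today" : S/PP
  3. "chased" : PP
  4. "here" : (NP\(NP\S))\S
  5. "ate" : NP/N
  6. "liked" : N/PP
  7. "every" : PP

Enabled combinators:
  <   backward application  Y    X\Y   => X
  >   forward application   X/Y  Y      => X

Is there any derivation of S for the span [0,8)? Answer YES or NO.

(N/NP)/NP NP\S S/PP PP (NP\(NP\S))\S NP/N N/PP PP
CKY chart[0,8] = {N}; S ∉ chart

NO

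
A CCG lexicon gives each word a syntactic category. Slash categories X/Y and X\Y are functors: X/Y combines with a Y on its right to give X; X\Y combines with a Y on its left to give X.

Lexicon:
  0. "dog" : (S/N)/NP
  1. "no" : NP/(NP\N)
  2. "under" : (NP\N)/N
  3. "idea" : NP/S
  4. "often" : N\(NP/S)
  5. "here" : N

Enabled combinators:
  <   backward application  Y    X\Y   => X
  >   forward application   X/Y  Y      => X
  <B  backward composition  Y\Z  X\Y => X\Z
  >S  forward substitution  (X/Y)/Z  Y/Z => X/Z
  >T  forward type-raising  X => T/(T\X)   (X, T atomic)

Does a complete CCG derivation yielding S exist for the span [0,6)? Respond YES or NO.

YES

[0,6] S   >
  [0,5] S/N   >
    [0,1] "dog" : (S/N)/NP
    [1,5] NP   >
      [1,2] "no" : NP/(NP\N)
      [2,5] NP\N   >
        [2,3] "under" : (NP\N)/N
        [3,5] N   <
          [3,4] "idea" : NP/S
          [4,5] "often" : N\(NP/S)
  [5,6] "here" : N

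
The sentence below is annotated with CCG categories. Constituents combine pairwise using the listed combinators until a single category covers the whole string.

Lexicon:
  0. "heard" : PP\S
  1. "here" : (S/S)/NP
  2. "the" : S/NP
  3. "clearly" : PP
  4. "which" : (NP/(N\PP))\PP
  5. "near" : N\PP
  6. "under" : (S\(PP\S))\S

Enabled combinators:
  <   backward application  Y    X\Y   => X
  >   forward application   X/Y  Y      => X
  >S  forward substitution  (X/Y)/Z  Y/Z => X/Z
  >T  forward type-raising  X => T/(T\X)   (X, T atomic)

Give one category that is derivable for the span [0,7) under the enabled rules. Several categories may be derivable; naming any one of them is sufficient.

S

[0,7] S   <
  [0,1] "heard" : PP\S
  [1,7] S\(PP\S)   <
    [1,6] S   >
      [1,3] S/NP   >S
        [1,2] "here" : (S/S)/NP
        [2,3] "the" : S/NP
      [3,6] NP   >
        [3,5] NP/(N\PP)   <
          [3,4] "clearly" : PP
          [4,5] "which" : (NP/(N\PP))\PP
        [5,6] "near" : N\PP
    [6,7] "under" : (S\(PP\S))\S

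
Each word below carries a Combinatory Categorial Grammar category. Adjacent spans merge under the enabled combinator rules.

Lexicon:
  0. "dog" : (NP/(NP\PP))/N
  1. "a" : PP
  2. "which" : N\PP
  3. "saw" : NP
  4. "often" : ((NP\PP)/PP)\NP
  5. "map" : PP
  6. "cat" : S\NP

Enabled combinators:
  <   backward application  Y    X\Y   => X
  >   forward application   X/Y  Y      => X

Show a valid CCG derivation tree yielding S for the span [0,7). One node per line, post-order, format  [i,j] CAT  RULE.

[0,1] (NP/(NP\PP))/N  lex  "dog"
[1,2] PP  lex  "a"
[2,3] N\PP  lex  "which"
[1,3] N  <  k=2
[0,3] NP/(NP\PP)  >  k=1
[3,4] NP  lex  "saw"
[4,5] ((NP\PP)/PP)\NP  lex  "often"
[3,5] (NP\PP)/PP  <  k=4
[5,6] PP  lex  "map"
[3,6] NP\PP  >  k=5
[0,6] NP  >  k=3
[6,7] S\NP  lex  "cat"
[0,7] S  <  k=6

[0,7] S   <
  [0,6] NP   >
    [0,3] NP/(NP\PP)   >
      [0,1] "dog" : (NP/(NP\PP))/N
      [1,3] N   <
        [1,2] "a" : PP
        [2,3] "which" : N\PP
    [3,6] NP\PP   >
      [3,5] (NP\PP)/PP   <
        [3,4] "saw" : NP
        [4,5] "often" : ((NP\PP)/PP)\NP
      [5,6] "map" : PP
  [6,7] "cat" : S\NP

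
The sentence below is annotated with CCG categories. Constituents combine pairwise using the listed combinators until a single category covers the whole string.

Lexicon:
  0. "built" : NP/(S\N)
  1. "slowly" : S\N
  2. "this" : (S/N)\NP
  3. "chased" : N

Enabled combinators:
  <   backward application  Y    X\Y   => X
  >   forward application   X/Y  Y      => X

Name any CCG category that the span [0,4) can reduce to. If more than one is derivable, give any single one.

[0,4] S   >
  [0,3] S/N   <
    [0,2] NP   >
      [0,1] "built" : NP/(S\N)
      [1,2] "slowly" : S\N
    [2,3] "this" : (S/N)\NP
  [3,4] "chased" : N

S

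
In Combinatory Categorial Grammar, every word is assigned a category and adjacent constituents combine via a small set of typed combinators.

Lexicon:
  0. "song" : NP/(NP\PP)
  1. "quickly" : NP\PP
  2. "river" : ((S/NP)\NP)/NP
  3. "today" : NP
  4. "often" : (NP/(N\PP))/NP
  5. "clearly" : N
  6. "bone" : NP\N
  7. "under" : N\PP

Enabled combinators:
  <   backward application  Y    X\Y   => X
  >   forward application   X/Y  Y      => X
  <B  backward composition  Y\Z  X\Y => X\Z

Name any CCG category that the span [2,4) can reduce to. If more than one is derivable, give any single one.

[0,8] S   >
  [0,4] S/NP   <
    [0,2] NP   >
      [0,1] "song" : NP/(NP\PP)
      [1,2] "quickly" : NP\PP
    [2,4] (S/NP)\NP   >
      [2,3] "river" : ((S/NP)\NP)/NP
      [3,4] "today" : NP
  [4,8] NP   >
    [4,7] NP/(N\PP)   >
      [4,5] "often" : (NP/(N\PP))/NP
      [5,7] NP   <
        [5,6] "clearly" : N
        [6,7] "bone" : NP\N
    [7,8] "under" : N\PP

(S/NP)\NP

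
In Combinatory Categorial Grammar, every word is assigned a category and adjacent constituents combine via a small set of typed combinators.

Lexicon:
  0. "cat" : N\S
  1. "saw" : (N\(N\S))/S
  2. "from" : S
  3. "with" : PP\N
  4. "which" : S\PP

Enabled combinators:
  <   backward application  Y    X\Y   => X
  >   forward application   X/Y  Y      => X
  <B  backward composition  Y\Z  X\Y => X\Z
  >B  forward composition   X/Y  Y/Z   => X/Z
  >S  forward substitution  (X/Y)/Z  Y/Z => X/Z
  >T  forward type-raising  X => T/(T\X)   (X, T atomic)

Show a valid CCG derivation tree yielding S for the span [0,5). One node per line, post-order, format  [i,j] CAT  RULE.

[0,1] N\S  lex  "cat"
[1,2] (N\(N\S))/S  lex  "saw"
[2,3] S  lex  "from"
[1,3] N\(N\S)  >  k=2
[0,3] N  <  k=1
[3,4] PP\N  lex  "with"
[0,4] PP  <  k=3
[4,5] S\PP  lex  "which"
[0,5] S  <  k=4

[0,5] S   <
  [0,4] PP   <
    [0,3] N   <
      [0,1] "cat" : N\S
      [1,3] N\(N\S)   >
        [1,2] "saw" : (N\(N\S))/S
        [2,3] "from" : S
    [3,4] "with" : PP\N
  [4,5] "which" : S\PP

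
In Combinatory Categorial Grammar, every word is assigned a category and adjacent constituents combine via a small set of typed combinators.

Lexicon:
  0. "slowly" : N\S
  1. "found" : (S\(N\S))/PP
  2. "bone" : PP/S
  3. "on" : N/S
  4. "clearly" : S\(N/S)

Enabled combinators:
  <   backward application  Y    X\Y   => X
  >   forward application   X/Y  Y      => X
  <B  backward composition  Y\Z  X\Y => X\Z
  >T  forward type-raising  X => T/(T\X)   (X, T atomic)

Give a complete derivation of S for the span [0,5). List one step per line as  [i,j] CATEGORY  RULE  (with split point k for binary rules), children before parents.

[0,5] S   <
  [0,1] "slowly" : N\S
  [1,5] S\(N\S)   >
    [1,2] "found" : (S\(N\S))/PP
    [2,5] PP   >
      [2,3] "bone" : PP/S
      [3,5] S   <
        [3,4] "on" : N/S
        [4,5] "clearly" : S\(N/S)

[0,1] N\S  lex  "slowly"
[1,2] (S\(N\S))/PP  lex  "found"
[2,3] PP/S  lex  "bone"
[3,4] N/S  lex  "on"
[4,5] S\(N/S)  lex  "clearly"
[3,5] S  <  k=4
[2,5] PP  >  k=3
[1,5] S\(N\S)  >  k=2
[0,5] S  <  k=1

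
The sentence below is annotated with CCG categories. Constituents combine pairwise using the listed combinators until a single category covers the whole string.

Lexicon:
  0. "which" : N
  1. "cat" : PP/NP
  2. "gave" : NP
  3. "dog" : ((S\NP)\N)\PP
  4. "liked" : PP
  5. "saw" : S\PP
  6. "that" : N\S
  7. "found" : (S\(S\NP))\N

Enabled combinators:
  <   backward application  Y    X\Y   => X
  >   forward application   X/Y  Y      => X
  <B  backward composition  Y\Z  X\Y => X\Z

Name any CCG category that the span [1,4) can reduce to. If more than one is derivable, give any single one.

(S\NP)\N

[0,8] S   <
  [0,1] "which" : N
  [1,8] S\N   <B
    [1,4] (S\NP)\N   <
      [1,3] PP   >
        [1,2] "cat" : PP/NP
        [2,3] "gave" : NP
      [3,4] "dog" : ((S\NP)\N)\PP
    [4,8] S\(S\NP)   <
      [4,7] N   <
        [4,6] S   <
          [4,5] "liked" : PP
          [5,6] "saw" : S\PP
        [6,7] "that" : N\S
      [7,8] "found" : (S\(S\NP))\N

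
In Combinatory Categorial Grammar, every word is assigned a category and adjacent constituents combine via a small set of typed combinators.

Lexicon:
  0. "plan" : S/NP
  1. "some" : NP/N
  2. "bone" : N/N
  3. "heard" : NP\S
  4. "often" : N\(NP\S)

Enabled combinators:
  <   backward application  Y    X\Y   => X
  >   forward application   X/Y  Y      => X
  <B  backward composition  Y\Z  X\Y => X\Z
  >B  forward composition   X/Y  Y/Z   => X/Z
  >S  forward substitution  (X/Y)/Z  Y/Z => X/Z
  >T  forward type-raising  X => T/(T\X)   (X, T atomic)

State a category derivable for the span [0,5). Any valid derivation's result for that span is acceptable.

S

[0,5] S   >
  [0,3] S/N   >B
    [0,1] "plan" : S/NP
    [1,3] NP/N   >B
      [1,2] "some" : NP/N
      [2,3] "bone" : N/N
  [3,5] N   <
    [3,4] "heard" : NP\S
    [4,5] "often" : N\(NP\S)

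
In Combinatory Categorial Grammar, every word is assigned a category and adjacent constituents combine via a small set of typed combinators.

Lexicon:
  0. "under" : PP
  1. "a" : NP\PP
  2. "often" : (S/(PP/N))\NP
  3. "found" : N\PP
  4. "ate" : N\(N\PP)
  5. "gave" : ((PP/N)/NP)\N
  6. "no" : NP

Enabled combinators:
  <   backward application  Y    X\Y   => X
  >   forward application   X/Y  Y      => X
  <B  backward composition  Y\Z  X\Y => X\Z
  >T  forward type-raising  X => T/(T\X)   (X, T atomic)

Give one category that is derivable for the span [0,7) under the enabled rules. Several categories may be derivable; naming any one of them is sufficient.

S

[0,7] S   >
  [0,3] S/(PP/N)   <
    [0,2] NP   <
      [0,1] "under" : PP
      [1,2] "a" : NP\PP
    [2,3] "often" : (S/(PP/N))\NP
  [3,7] PP/N   >
    [3,6] (PP/N)/NP   <
      [3,5] N   <
        [3,4] "found" : N\PP
        [4,5] "ate" : N\(N\PP)
      [5,6] "gave" : ((PP/N)/NP)\N
    [6,7] "no" : NP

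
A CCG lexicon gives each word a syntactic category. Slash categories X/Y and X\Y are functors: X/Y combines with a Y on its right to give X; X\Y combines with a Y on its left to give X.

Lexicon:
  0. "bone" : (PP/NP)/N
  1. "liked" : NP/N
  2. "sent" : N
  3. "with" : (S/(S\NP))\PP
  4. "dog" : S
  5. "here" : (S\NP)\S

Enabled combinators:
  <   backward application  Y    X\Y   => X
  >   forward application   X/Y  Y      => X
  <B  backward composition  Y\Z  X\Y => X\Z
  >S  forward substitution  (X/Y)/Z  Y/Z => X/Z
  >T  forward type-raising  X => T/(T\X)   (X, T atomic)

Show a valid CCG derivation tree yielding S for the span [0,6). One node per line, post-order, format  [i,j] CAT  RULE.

[0,1] (PP/NP)/N  lex  "bone"
[1,2] NP/N  lex  "liked"
[0,2] PP/N  >S  k=1
[2,3] N  lex  "sent"
[0,3] PP  >  k=2
[3,4] (S/(S\NP))\PP  lex  "with"
[0,4] S/(S\NP)  <  k=3
[4,5] S  lex  "dog"
[5,6] (S\NP)\S  lex  "here"
[4,6] S\NP  <  k=5
[0,6] S  >  k=4

[0,6] S   >
  [0,4] S/(S\NP)   <
    [0,3] PP   >
      [0,2] PP/N   >S
        [0,1] "bone" : (PP/NP)/N
        [1,2] "liked" : NP/N
      [2,3] "sent" : N
    [3,4] "with" : (S/(S\NP))\PP
  [4,6] S\NP   <
    [4,5] "dog" : S
    [5,6] "here" : (S\NP)\S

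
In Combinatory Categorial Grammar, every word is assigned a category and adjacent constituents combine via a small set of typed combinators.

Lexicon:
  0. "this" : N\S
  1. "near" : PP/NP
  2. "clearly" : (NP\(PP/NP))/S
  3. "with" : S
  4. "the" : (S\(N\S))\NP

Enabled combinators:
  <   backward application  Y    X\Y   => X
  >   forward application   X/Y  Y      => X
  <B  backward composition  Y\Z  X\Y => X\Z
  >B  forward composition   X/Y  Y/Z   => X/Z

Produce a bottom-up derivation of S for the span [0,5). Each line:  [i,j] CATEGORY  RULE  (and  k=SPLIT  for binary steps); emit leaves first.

[0,1] N\S  lex  "this"
[1,2] PP/NP  lex  "near"
[2,3] (NP\(PP/NP))/S  lex  "clearly"
[3,4] S  lex  "with"
[2,4] NP\(PP/NP)  >  k=3
[1,4] NP  <  k=2
[4,5] (S\(N\S))\NP  lex  "the"
[1,5] S\(N\S)  <  k=4
[0,5] S  <  k=1

[0,5] S   <
  [0,1] "this" : N\S
  [1,5] S\(N\S)   <
    [1,4] NP   <
      [1,2] "near" : PP/NP
      [2,4] NP\(PP/NP)   >
        [2,3] "clearly" : (NP\(PP/NP))/S
        [3,4] "with" : S
    [4,5] "the" : (S\(N\S))\NP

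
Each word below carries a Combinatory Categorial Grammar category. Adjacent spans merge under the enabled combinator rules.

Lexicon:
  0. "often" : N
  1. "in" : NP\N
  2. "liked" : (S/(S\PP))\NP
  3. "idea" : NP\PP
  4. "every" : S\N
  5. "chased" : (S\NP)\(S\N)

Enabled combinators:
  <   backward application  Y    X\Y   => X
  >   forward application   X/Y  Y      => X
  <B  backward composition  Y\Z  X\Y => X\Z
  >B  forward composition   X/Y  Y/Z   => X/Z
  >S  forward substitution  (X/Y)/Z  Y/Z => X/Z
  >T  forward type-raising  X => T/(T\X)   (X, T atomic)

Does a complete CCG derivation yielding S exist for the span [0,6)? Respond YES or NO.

YES

[0,6] S   >
  [0,3] S/(S\PP)   <
    [0,2] NP   <
      [0,1] "often" : N
      [1,2] "in" : NP\N
    [2,3] "liked" : (S/(S\PP))\NP
  [3,6] S\PP   <B
    [3,4] "idea" : NP\PP
    [4,6] S\NP   <
      [4,5] "every" : S\N
      [5,6] "chased" : (S\NP)\(S\N)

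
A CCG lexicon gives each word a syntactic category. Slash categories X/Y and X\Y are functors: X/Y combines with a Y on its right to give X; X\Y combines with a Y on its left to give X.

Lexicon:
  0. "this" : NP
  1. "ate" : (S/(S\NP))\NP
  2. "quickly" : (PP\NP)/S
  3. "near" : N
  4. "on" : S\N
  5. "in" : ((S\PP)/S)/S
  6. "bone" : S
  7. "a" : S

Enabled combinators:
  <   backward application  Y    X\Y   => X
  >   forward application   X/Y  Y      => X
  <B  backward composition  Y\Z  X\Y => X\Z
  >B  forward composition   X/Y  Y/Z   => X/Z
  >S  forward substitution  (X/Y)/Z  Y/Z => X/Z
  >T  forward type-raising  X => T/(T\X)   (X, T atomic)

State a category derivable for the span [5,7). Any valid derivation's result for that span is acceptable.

[0,8] S   >
  [0,2] S/(S\NP)   <
    [0,1] "this" : NP
    [1,2] "ate" : (S/(S\NP))\NP
  [2,8] S\NP   <B
    [2,5] PP\NP   >
      [2,3] "quickly" : (PP\NP)/S
      [3,5] S   >
        [3,4] S/(S\N)   >T
          [3,4] "near" : N
        [4,5] "on" : S\N
    [5,8] S\PP   >
      [5,7] (S\PP)/S   >
        [5,6] "in" : ((S\PP)/S)/S
        [6,7] "bone" : S
      [7,8] "a" : S

(S\PP)/S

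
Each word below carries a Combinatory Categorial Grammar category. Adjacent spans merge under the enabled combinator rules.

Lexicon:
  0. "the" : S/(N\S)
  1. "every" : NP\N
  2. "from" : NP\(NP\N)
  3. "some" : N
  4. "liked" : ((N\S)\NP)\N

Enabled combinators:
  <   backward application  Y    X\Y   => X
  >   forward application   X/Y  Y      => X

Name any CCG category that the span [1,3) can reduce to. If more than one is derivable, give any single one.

[0,5] S   >
  [0,1] "the" : S/(N\S)
  [1,5] N\S   <
    [1,3] NP   <
      [1,2] "every" : NP\N
      [2,3] "from" : NP\(NP\N)
    [3,5] (N\S)\NP   <
      [3,4] "some" : N
      [4,5] "liked" : ((N\S)\NP)\N

NP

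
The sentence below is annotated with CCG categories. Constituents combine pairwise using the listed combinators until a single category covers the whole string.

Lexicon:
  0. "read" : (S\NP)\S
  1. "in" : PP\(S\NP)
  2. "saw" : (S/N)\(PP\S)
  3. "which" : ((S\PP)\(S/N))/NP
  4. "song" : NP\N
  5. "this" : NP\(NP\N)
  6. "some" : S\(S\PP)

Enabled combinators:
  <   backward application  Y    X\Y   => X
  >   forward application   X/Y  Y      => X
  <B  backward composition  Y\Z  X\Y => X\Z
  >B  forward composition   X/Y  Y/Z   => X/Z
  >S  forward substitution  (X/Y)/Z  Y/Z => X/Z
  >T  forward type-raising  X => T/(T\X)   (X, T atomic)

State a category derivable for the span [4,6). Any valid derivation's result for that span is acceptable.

NP

[0,7] S   <
  [0,6] S\PP   <
    [0,3] S/N   <
      [0,2] PP\S   <B
        [0,1] "read" : (S\NP)\S
        [1,2] "in" : PP\(S\NP)
      [2,3] "saw" : (S/N)\(PP\S)
    [3,6] (S\PP)\(S/N)   >
      [3,4] "which" : ((S\PP)\(S/N))/NP
      [4,6] NP   <
        [4,5] "song" : NP\N
        [5,6] "this" : NP\(NP\N)
  [6,7] "some" : S\(S\PP)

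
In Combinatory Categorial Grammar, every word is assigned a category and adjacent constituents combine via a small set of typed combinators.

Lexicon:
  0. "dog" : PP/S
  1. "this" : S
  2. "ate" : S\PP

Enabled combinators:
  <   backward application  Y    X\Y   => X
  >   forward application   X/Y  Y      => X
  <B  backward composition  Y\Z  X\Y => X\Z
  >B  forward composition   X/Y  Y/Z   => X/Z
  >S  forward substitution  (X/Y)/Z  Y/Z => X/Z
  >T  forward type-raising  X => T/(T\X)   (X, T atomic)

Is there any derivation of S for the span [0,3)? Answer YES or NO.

[0,3] S   <
  [0,2] PP   >
    [0,1] "dog" : PP/S
    [1,2] "this" : S
  [2,3] "ate" : S\PP

YES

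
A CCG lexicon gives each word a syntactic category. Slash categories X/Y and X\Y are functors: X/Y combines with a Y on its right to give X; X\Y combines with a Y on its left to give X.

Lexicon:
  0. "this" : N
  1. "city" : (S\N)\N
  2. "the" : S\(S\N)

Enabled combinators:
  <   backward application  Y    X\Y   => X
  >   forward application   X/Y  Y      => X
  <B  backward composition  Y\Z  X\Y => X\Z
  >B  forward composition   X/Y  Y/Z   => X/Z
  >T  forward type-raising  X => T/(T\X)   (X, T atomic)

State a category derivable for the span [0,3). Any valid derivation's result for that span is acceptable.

S

[0,3] S   <
  [0,2] S\N   <
    [0,1] "this" : N
    [1,2] "city" : (S\N)\N
  [2,3] "the" : S\(S\N)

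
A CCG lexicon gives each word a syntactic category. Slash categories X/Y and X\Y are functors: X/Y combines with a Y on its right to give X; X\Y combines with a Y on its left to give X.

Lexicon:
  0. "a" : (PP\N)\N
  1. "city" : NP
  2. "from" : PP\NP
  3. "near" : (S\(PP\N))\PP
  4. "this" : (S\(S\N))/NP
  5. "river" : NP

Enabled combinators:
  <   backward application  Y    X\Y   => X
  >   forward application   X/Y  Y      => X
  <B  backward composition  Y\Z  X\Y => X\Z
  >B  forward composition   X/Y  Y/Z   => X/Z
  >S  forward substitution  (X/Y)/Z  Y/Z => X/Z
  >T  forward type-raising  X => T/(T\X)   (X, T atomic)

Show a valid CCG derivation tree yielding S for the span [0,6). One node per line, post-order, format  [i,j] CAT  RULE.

[0,1] (PP\N)\N  lex  "a"
[1,2] NP  lex  "city"
[1,2] PP/(PP\NP)  >T
[2,3] PP\NP  lex  "from"
[1,3] PP  >  k=2
[3,4] (S\(PP\N))\PP  lex  "near"
[1,4] S\(PP\N)  <  k=3
[0,4] S\N  <B  k=1
[4,5] (S\(S\N))/NP  lex  "this"
[5,6] NP  lex  "river"
[4,6] S\(S\N)  >  k=5
[0,6] S  <  k=4

[0,6] S   <
  [0,4] S\N   <B
    [0,1] "a" : (PP\N)\N
    [1,4] S\(PP\N)   <
      [1,3] PP   >
        [1,2] PP/(PP\NP)   >T
          [1,2] "city" : NP
        [2,3] "from" : PP\NP
      [3,4] "near" : (S\(PP\N))\PP
  [4,6] S\(S\N)   >
    [4,5] "this" : (S\(S\N))/NP
    [5,6] "river" : NP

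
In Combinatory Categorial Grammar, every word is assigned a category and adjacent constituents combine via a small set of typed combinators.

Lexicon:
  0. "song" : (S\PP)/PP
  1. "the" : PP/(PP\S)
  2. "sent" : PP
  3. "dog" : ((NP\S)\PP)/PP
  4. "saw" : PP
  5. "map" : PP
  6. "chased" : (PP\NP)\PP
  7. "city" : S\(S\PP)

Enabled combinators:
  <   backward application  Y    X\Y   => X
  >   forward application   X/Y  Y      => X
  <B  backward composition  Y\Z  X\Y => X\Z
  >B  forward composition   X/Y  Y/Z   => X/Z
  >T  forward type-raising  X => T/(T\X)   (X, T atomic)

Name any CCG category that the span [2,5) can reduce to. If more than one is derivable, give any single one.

NP\S

[0,8] S   <
  [0,7] S\PP   >
    [0,1] "song" : (S\PP)/PP
    [1,7] PP   >
      [1,2] "the" : PP/(PP\S)
      [2,7] PP\S   <B
        [2,5] NP\S   <
          [2,3] "sent" : PP
          [3,5] (NP\S)\PP   >
            [3,4] "dog" : ((NP\S)\PP)/PP
            [4,5] "saw" : PP
        [5,7] PP\NP   <
          [5,6] "map" : PP
          [6,7] "chased" : (PP\NP)\PP
  [7,8] "city" : S\(S\PP)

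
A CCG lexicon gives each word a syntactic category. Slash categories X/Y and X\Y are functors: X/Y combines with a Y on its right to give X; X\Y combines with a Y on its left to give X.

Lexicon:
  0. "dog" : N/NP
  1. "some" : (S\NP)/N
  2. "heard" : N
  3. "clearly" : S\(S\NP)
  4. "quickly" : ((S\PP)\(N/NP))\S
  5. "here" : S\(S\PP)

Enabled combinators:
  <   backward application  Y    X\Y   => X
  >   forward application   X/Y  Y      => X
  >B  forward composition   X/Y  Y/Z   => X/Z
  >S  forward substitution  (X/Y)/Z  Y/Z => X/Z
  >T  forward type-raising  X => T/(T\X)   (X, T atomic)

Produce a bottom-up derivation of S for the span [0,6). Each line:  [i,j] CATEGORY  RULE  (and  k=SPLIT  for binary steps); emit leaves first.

[0,6] S   <
  [0,5] S\PP   <
    [0,1] "dog" : N/NP
    [1,5] (S\PP)\(N/NP)   <
      [1,4] S   <
        [1,3] S\NP   >
          [1,2] "some" : (S\NP)/N
          [2,3] "heard" : N
        [3,4] "clearly" : S\(S\NP)
      [4,5] "quickly" : ((S\PP)\(N/NP))\S
  [5,6] "here" : S\(S\PP)

[0,1] N/NP  lex  "dog"
[1,2] (S\NP)/N  lex  "some"
[2,3] N  lex  "heard"
[1,3] S\NP  >  k=2
[3,4] S\(S\NP)  lex  "clearly"
[1,4] S  <  k=3
[4,5] ((S\PP)\(N/NP))\S  lex  "quickly"
[1,5] (S\PP)\(N/NP)  <  k=4
[0,5] S\PP  <  k=1
[5,6] S\(S\PP)  lex  "here"
[0,6] S  <  k=5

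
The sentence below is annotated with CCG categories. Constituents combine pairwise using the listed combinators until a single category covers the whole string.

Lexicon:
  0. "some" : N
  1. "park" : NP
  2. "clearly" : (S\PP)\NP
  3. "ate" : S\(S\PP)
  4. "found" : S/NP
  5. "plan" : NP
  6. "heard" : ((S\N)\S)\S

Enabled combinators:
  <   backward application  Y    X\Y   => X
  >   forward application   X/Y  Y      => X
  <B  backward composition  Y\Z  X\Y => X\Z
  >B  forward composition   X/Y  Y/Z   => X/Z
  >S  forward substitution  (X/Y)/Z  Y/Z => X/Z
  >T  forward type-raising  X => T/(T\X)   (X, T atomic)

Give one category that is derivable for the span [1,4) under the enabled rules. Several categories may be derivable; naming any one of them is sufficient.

S

[0,7] S   <
  [0,1] "some" : N
  [1,7] S\N   <
    [1,4] S   <
      [1,3] S\PP   <
        [1,2] "park" : NP
        [2,3] "clearly" : (S\PP)\NP
      [3,4] "ate" : S\(S\PP)
    [4,7] (S\N)\S   <
      [4,6] S   >
        [4,5] "found" : S/NP
        [5,6] "plan" : NP
      [6,7] "heard" : ((S\N)\S)\S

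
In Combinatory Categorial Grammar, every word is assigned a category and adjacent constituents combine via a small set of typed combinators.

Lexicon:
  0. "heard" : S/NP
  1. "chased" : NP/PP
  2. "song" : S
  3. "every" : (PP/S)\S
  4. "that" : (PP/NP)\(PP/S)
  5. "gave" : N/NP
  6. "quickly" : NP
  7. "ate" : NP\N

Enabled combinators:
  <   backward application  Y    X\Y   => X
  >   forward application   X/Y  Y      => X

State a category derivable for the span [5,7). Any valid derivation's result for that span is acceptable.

[0,8] S   >
  [0,1] "heard" : S/NP
  [1,8] NP   >
    [1,2] "chased" : NP/PP
    [2,8] PP   >
      [2,5] PP/NP   <
        [2,4] PP/S   <
          [2,3] "song" : S
          [3,4] "every" : (PP/S)\S
        [4,5] "that" : (PP/NP)\(PP/S)
      [5,8] NP   <
        [5,7] N   >
          [5,6] "gave" : N/NP
          [6,7] "quickly" : NP
        [7,8] "ate" : NP\N

N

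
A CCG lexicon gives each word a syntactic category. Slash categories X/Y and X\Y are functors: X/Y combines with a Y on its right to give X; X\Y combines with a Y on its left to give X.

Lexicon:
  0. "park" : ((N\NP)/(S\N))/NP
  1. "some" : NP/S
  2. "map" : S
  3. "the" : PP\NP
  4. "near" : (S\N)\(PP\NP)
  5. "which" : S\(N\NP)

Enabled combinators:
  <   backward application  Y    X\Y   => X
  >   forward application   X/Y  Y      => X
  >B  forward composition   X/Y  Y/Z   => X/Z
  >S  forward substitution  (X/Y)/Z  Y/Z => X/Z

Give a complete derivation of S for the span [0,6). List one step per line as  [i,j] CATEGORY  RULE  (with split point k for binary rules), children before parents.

[0,6] S   <
  [0,5] N\NP   >
    [0,3] (N\NP)/(S\N)   >
      [0,1] "park" : ((N\NP)/(S\N))/NP
      [1,3] NP   >
        [1,2] "some" : NP/S
        [2,3] "map" : S
    [3,5] S\N   <
      [3,4] "the" : PP\NP
      [4,5] "near" : (S\N)\(PP\NP)
  [5,6] "which" : S\(N\NP)

[0,1] ((N\NP)/(S\N))/NP  lex  "park"
[1,2] NP/S  lex  "some"
[2,3] S  lex  "map"
[1,3] NP  >  k=2
[0,3] (N\NP)/(S\N)  >  k=1
[3,4] PP\NP  lex  "the"
[4,5] (S\N)\(PP\NP)  lex  "near"
[3,5] S\N  <  k=4
[0,5] N\NP  >  k=3
[5,6] S\(N\NP)  lex  "which"
[0,6] S  <  k=5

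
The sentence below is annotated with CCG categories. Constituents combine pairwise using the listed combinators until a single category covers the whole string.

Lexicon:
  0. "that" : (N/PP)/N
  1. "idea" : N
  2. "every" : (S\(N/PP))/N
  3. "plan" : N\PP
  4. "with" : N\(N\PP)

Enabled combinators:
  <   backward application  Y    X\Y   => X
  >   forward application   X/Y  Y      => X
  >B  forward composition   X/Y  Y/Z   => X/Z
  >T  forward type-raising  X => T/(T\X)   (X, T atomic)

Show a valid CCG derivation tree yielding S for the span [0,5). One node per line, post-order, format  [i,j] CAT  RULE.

[0,1] (N/PP)/N  lex  "that"
[1,2] N  lex  "idea"
[0,2] N/PP  >  k=1
[2,3] (S\(N/PP))/N  lex  "every"
[3,4] N\PP  lex  "plan"
[4,5] N\(N\PP)  lex  "with"
[3,5] N  <  k=4
[2,5] S\(N/PP)  >  k=3
[0,5] S  <  k=2

[0,5] S   <
  [0,2] N/PP   >
    [0,1] "that" : (N/PP)/N
    [1,2] "idea" : N
  [2,5] S\(N/PP)   >
    [2,3] "every" : (S\(N/PP))/N
    [3,5] N   <
      [3,4] "plan" : N\PP
      [4,5] "with" : N\(N\PP)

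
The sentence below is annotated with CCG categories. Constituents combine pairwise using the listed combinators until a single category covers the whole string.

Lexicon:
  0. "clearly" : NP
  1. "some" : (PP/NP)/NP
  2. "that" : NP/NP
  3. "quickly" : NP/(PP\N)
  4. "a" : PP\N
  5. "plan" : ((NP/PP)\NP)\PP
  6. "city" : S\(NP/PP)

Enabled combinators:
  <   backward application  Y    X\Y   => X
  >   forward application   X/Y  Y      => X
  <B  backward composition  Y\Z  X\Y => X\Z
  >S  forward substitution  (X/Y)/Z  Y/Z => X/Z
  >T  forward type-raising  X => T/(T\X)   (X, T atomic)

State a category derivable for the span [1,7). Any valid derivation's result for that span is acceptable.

S\NP

[0,7] S   <
  [0,1] "clearly" : NP
  [1,7] S\NP   <B
    [1,6] (NP/PP)\NP   <
      [1,5] PP   >
        [1,3] PP/NP   >S
          [1,2] "some" : (PP/NP)/NP
          [2,3] "that" : NP/NP
        [3,5] NP   >
          [3,4] "quickly" : NP/(PP\N)
          [4,5] "a" : PP\N
      [5,6] "plan" : ((NP/PP)\NP)\PP
    [6,7] "city" : S\(NP/PP)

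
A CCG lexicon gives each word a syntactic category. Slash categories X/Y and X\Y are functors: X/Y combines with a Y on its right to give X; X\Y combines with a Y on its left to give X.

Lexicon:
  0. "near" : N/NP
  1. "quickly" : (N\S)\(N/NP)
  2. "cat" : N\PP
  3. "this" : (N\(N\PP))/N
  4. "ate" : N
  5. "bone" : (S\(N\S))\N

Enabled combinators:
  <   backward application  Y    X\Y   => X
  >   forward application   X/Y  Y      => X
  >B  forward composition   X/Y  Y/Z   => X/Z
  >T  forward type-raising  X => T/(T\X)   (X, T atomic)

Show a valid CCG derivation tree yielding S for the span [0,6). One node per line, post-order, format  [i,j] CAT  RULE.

[0,1] N/NP  lex  "near"
[1,2] (N\S)\(N/NP)  lex  "quickly"
[0,2] N\S  <  k=1
[2,3] N\PP  lex  "cat"
[3,4] (N\(N\PP))/N  lex  "this"
[4,5] N  lex  "ate"
[3,5] N\(N\PP)  >  k=4
[2,5] N  <  k=3
[5,6] (S\(N\S))\N  lex  "bone"
[2,6] S\(N\S)  <  k=5
[0,6] S  <  k=2

[0,6] S   <
  [0,2] N\S   <
    [0,1] "near" : N/NP
    [1,2] "quickly" : (N\S)\(N/NP)
  [2,6] S\(N\S)   <
    [2,5] N   <
      [2,3] "cat" : N\PP
      [3,5] N\(N\PP)   >
        [3,4] "this" : (N\(N\PP))/N
        [4,5] "ate" : N
    [5,6] "bone" : (S\(N\S))\N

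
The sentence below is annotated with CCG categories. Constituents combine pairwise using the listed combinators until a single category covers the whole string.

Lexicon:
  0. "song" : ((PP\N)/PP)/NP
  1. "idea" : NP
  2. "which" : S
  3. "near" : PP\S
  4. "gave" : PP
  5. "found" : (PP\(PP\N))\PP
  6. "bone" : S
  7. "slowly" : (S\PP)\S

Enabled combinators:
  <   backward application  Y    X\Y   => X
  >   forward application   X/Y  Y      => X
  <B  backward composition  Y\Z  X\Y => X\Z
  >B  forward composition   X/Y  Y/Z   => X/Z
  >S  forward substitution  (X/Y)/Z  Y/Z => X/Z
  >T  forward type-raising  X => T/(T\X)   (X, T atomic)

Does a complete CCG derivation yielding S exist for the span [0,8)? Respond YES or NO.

[0,8] S   <
  [0,6] PP   <
    [0,4] PP\N   >
      [0,2] (PP\N)/PP   >
        [0,1] "song" : ((PP\N)/PP)/NP
        [1,2] "idea" : NP
      [2,4] PP   <
        [2,3] "which" : S
        [3,4] "near" : PP\S
    [4,6] PP\(PP\N)   <
      [4,5] "gave" : PP
      [5,6] "found" : (PP\(PP\N))\PP
  [6,8] S\PP   <
    [6,7] "bone" : S
    [7,8] "slowly" : (S\PP)\S

YES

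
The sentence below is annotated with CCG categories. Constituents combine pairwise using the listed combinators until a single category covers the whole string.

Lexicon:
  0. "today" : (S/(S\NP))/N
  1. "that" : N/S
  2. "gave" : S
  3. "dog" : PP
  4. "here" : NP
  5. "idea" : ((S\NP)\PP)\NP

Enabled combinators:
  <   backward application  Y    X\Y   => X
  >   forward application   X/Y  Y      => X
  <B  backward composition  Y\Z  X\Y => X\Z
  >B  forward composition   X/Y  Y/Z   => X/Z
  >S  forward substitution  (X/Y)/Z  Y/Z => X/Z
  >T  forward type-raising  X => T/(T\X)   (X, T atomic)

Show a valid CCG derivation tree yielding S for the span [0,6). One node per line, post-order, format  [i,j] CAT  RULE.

[0,6] S   >
  [0,3] S/(S\NP)   >
    [0,1] "today" : (S/(S\NP))/N
    [1,3] N   >
      [1,2] "that" : N/S
      [2,3] "gave" : S
  [3,6] S\NP   <
    [3,4] "dog" : PP
    [4,6] (S\NP)\PP   <
      [4,5] "here" : NP
      [5,6] "idea" : ((S\NP)\PP)\NP

[0,1] (S/(S\NP))/N  lex  "today"
[1,2] N/S  lex  "that"
[2,3] S  lex  "gave"
[1,3] N  >  k=2
[0,3] S/(S\NP)  >  k=1
[3,4] PP  lex  "dog"
[4,5] NP  lex  "here"
[5,6] ((S\NP)\PP)\NP  lex  "idea"
[4,6] (S\NP)\PP  <  k=5
[3,6] S\NP  <  k=4
[0,6] S  >  k=3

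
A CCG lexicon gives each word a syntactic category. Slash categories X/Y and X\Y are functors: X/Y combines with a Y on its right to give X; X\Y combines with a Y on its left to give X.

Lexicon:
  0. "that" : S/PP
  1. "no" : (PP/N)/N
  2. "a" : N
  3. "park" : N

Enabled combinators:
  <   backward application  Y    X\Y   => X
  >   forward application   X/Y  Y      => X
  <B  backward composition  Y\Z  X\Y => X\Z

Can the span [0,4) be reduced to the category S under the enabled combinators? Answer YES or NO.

YES

[0,4] S   >
  [0,1] "that" : S/PP
  [1,4] PP   >
    [1,3] PP/N   >
      [1,2] "no" : (PP/N)/N
      [2,3] "a" : N
    [3,4] "park" : N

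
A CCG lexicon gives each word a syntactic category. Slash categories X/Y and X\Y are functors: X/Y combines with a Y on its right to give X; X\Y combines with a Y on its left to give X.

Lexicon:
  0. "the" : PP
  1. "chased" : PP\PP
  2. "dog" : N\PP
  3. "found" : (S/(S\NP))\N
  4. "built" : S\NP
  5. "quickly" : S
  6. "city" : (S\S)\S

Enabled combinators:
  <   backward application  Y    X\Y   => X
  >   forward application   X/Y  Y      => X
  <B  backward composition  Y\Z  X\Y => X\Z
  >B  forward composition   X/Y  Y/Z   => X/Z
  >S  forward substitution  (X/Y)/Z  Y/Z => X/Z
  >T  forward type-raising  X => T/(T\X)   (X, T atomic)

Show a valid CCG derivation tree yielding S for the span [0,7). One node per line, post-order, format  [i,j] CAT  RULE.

[0,1] PP  lex  "the"
[1,2] PP\PP  lex  "chased"
[2,3] N\PP  lex  "dog"
[1,3] N\PP  <B  k=2
[0,3] N  <  k=1
[3,4] (S/(S\NP))\N  lex  "found"
[0,4] S/(S\NP)  <  k=3
[4,5] S\NP  lex  "built"
[5,6] S  lex  "quickly"
[6,7] (S\S)\S  lex  "city"
[5,7] S\S  <  k=6
[4,7] S\NP  <B  k=5
[0,7] S  >  k=4

[0,7] S   >
  [0,4] S/(S\NP)   <
    [0,3] N   <
      [0,1] "the" : PP
      [1,3] N\PP   <B
        [1,2] "chased" : PP\PP
        [2,3] "dog" : N\PP
    [3,4] "found" : (S/(S\NP))\N
  [4,7] S\NP   <B
    [4,5] "built" : S\NP
    [5,7] S\S   <
      [5,6] "quickly" : S
      [6,7] "city" : (S\S)\S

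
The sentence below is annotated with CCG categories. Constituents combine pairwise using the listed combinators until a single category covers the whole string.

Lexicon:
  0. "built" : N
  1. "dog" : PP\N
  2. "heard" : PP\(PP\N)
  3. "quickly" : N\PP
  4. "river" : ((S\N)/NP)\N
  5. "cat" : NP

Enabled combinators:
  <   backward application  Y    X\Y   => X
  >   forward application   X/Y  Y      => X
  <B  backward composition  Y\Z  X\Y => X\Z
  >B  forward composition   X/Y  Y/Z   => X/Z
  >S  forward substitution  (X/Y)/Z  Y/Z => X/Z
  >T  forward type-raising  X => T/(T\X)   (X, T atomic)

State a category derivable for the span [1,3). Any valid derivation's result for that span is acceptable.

[0,6] S   <
  [0,1] "built" : N
  [1,6] S\N   >
    [1,5] (S\N)/NP   <
      [1,4] N   <
        [1,3] PP   <
          [1,2] "dog" : PP\N
          [2,3] "heard" : PP\(PP\N)
        [3,4] "quickly" : N\PP
      [4,5] "river" : ((S\N)/NP)\N
    [5,6] "cat" : NP

PP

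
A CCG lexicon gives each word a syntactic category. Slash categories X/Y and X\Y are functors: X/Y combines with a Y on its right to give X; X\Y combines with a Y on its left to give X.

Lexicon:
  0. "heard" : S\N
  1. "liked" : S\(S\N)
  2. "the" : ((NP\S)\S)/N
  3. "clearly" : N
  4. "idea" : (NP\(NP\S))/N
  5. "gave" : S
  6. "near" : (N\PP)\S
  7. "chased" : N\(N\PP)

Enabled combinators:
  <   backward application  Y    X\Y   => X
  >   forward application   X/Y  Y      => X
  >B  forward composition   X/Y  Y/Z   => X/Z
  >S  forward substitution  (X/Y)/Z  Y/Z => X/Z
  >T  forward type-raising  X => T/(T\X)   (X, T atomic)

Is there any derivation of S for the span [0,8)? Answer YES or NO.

NO

S\N S\(S\N) ((NP\S)\S)/N N (NP\(NP\S))/N S (N\PP)\S N\(N\PP)
CKY chart[0,8] = {N/(N\NP), NP, NP/(NP\NP), PP/(PP\NP), S/(S\NP)}; S ∉ chart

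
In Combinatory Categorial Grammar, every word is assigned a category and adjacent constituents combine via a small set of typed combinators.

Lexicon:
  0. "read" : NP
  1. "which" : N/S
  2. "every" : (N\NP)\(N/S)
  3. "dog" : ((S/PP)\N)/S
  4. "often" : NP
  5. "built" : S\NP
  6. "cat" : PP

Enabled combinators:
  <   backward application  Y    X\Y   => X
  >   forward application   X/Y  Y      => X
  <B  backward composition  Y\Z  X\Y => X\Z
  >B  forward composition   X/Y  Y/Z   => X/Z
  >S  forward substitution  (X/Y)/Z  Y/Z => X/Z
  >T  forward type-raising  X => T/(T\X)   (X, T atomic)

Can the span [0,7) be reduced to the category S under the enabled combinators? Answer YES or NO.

[0,7] S   >
  [0,6] S/PP   <
    [0,3] N   >
      [0,1] N/(N\NP)   >T
        [0,1] "read" : NP
      [1,3] N\NP   <
        [1,2] "which" : N/S
        [2,3] "every" : (N\NP)\(N/S)
    [3,6] (S/PP)\N   >
      [3,4] "dog" : ((S/PP)\N)/S
      [4,6] S   >
        [4,5] S/(S\NP)   >T
          [4,5] "often" : NP
        [5,6] "built" : S\NP
  [6,7] "cat" : PP

YES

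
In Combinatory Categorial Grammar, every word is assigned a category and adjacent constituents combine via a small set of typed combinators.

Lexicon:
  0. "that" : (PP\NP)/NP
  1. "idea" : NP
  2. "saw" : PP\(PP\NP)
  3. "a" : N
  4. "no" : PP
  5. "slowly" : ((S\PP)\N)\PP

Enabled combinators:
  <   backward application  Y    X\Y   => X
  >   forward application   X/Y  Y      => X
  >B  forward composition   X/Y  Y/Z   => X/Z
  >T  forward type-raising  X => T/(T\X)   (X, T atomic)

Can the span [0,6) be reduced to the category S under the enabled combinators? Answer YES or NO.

[0,6] S   <
  [0,3] PP   <
    [0,2] PP\NP   >
      [0,1] "that" : (PP\NP)/NP
      [1,2] "idea" : NP
    [2,3] "saw" : PP\(PP\NP)
  [3,6] S\PP   <
    [3,4] "a" : N
    [4,6] (S\PP)\N   <
      [4,5] "no" : PP
      [5,6] "slowly" : ((S\PP)\N)\PP

YES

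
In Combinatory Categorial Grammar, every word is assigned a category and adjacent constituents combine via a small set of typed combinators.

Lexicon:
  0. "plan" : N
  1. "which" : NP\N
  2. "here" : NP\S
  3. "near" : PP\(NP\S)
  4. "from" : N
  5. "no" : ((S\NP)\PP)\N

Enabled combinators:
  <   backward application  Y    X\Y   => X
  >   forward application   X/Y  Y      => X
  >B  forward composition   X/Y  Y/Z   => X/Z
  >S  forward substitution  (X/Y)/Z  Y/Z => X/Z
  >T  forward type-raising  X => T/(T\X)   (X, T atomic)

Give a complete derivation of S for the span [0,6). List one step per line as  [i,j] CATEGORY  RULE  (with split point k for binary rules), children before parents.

[0,6] S   <
  [0,2] NP   <
    [0,1] "plan" : N
    [1,2] "which" : NP\N
  [2,6] S\NP   <
    [2,4] PP   <
      [2,3] "here" : NP\S
      [3,4] "near" : PP\(NP\S)
    [4,6] (S\NP)\PP   <
      [4,5] "from" : N
      [5,6] "no" : ((S\NP)\PP)\N

[0,1] N  lex  "plan"
[1,2] NP\N  lex  "which"
[0,2] NP  <  k=1
[2,3] NP\S  lex  "here"
[3,4] PP\(NP\S)  lex  "near"
[2,4] PP  <  k=3
[4,5] N  lex  "from"
[5,6] ((S\NP)\PP)\N  lex  "no"
[4,6] (S\NP)\PP  <  k=5
[2,6] S\NP  <  k=4
[0,6] S  <  k=2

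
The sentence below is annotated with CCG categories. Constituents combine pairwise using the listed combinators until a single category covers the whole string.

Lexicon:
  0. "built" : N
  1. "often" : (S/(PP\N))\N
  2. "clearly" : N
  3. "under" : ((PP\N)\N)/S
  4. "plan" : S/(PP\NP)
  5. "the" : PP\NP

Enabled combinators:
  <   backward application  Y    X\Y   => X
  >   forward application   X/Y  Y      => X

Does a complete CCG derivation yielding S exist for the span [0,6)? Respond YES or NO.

YES

[0,6] S   >
  [0,2] S/(PP\N)   <
    [0,1] "built" : N
    [1,2] "often" : (S/(PP\N))\N
  [2,6] PP\N   <
    [2,3] "clearly" : N
    [3,6] (PP\N)\N   >
      [3,4] "under" : ((PP\N)\N)/S
      [4,6] S   >
        [4,5] "plan" : S/(PP\NP)
        [5,6] "the" : PP\NP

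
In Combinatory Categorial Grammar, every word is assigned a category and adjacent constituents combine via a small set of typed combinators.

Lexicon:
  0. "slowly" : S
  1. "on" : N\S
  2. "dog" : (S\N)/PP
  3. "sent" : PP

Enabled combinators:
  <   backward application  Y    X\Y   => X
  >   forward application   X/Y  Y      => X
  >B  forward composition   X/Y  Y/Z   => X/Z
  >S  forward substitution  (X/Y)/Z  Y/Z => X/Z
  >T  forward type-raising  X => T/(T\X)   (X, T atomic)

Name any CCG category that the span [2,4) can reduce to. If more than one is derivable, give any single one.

[0,4] S   <
  [0,2] N   >
    [0,1] N/(N\S)   >T
      [0,1] "slowly" : S
    [1,2] "on" : N\S
  [2,4] S\N   >
    [2,3] "dog" : (S\N)/PP
    [3,4] "sent" : PP

S\N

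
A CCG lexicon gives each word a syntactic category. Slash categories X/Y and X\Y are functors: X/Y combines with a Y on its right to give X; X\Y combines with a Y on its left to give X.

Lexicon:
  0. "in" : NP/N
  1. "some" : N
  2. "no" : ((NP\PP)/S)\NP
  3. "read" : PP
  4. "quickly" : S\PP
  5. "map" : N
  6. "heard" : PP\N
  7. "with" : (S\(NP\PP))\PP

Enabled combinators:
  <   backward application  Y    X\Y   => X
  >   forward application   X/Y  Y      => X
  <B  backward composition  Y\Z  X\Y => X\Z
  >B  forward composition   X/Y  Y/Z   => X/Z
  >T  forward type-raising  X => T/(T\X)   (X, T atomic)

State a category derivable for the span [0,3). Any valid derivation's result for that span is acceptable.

[0,8] S   <
  [0,5] NP\PP   >
    [0,3] (NP\PP)/S   <
      [0,2] NP   >
        [0,1] "in" : NP/N
        [1,2] "some" : N
      [2,3] "no" : ((NP\PP)/S)\NP
    [3,5] S   <
      [3,4] "read" : PP
      [4,5] "quickly" : S\PP
  [5,8] S\(NP\PP)   <
    [5,7] PP   <
      [5,6] "map" : N
      [6,7] "heard" : PP\N
    [7,8] "with" : (S\(NP\PP))\PP

(NP\PP)/S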